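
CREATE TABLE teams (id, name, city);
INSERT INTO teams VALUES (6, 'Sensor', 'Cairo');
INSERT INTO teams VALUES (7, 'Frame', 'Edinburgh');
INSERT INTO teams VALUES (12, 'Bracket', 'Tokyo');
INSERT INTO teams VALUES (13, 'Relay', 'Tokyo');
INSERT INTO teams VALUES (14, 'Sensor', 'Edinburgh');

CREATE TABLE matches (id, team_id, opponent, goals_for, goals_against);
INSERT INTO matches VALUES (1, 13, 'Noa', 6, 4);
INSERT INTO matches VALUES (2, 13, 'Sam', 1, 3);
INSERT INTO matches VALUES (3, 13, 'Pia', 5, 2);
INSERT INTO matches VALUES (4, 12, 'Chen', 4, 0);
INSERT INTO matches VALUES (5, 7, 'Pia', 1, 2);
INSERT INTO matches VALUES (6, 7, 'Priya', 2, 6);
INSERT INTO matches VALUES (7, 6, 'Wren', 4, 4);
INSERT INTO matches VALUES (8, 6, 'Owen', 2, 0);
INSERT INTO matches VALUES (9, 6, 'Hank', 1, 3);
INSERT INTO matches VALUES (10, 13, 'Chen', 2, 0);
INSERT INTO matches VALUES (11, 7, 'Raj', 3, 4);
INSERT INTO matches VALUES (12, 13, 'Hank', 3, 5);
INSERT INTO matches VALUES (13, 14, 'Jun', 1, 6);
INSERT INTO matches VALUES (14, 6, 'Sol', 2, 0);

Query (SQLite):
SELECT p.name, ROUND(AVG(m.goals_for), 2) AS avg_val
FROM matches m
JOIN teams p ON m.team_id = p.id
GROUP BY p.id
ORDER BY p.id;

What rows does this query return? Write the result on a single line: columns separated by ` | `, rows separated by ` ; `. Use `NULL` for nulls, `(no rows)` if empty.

Sensor | 2.25 ; Frame | 2 ; Bracket | 4 ; Relay | 3.4 ; Sensor | 1

Join each matches row to its teams via team_id.
Group joined rows by teams.id; compute ROUND(AVG(m.goals_for), 2) per group.
  6: ids {7, 8, 9, 14} → ROUND(AVG(m.goals_for), 2)=2.25
  7: ids {5, 6, 11} → ROUND(AVG(m.goals_for), 2)=2
  12: ids {4} → ROUND(AVG(m.goals_for), 2)=4
  13: ids {1, 2, 3, 10, 12} → ROUND(AVG(m.goals_for), 2)=3.4
  14: ids {13} → ROUND(AVG(m.goals_for), 2)=1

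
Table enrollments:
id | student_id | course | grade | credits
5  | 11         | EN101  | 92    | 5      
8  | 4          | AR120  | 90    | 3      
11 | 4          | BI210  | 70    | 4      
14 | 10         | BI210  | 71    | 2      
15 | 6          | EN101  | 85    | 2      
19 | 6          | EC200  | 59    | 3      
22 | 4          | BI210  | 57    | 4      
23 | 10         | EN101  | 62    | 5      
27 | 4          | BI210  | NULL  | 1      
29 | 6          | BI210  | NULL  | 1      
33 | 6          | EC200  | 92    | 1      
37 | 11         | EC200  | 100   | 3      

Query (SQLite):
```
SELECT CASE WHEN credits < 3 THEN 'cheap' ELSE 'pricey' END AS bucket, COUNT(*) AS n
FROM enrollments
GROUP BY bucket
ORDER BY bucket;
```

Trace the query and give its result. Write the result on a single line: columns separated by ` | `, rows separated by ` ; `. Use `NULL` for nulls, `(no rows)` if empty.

Bucket rows by credits < 3 → 'cheap' else 'pricey'; count each bucket.

cheap | 5 ; pricey | 7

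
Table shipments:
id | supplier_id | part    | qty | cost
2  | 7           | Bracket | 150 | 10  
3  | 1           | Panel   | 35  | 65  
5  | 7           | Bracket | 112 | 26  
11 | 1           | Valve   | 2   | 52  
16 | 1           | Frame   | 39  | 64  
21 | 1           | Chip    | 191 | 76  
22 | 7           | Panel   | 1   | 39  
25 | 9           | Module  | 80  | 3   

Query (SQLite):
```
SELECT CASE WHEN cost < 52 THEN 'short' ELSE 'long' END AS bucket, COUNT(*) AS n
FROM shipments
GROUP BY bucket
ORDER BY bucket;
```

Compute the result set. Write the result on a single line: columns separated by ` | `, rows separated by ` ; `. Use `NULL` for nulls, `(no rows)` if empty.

Bucket rows by cost < 52 → 'short' else 'long'; count each bucket.

long | 4 ; short | 4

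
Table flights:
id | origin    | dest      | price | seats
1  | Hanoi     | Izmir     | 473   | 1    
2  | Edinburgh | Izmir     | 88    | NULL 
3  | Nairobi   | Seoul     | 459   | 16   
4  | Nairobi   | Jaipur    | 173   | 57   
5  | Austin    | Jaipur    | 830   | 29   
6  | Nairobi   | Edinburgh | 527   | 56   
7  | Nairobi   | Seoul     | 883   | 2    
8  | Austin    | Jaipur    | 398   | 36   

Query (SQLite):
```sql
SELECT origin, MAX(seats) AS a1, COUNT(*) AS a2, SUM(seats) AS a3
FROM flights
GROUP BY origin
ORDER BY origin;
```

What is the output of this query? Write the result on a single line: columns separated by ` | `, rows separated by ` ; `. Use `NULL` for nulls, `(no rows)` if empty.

Austin | 36 | 2 | 65 ; Edinburgh | NULL | 1 | NULL ; Hanoi | 1 | 1 | 1 ; Nairobi | 57 | 4 | 131

Group flights by origin.
Per group compute: MAX(seats), COUNT(*), SUM(seats).
  Austin: ids {5, 8} → MAX(seats)=36, COUNT(*)=2, SUM(seats)=65
  Edinburgh: ids {2} → MAX(seats)=NULL, COUNT(*)=1, SUM(seats)=NULL
  Hanoi: ids {1} → MAX(seats)=1, COUNT(*)=1, SUM(seats)=1
  Nairobi: ids {3, 4, 6, 7} → MAX(seats)=57, COUNT(*)=4, SUM(seats)=131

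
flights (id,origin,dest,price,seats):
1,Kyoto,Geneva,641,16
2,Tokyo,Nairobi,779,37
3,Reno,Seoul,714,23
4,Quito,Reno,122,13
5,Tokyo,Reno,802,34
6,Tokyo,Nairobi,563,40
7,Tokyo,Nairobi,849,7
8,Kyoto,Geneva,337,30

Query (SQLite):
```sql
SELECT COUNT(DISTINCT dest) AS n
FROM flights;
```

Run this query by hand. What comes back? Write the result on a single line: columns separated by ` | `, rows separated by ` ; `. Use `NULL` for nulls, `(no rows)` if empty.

Count distinct non-NULL dest values.

4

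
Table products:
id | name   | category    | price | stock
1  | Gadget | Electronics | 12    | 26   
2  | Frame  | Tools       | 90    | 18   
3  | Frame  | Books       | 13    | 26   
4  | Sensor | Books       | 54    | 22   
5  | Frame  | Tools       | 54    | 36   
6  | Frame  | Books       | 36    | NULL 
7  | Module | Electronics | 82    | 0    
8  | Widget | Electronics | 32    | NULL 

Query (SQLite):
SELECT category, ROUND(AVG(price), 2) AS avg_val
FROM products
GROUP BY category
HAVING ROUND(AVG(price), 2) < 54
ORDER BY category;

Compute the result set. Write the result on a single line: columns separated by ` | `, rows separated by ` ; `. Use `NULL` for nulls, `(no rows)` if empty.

Books | 34.33 ; Electronics | 42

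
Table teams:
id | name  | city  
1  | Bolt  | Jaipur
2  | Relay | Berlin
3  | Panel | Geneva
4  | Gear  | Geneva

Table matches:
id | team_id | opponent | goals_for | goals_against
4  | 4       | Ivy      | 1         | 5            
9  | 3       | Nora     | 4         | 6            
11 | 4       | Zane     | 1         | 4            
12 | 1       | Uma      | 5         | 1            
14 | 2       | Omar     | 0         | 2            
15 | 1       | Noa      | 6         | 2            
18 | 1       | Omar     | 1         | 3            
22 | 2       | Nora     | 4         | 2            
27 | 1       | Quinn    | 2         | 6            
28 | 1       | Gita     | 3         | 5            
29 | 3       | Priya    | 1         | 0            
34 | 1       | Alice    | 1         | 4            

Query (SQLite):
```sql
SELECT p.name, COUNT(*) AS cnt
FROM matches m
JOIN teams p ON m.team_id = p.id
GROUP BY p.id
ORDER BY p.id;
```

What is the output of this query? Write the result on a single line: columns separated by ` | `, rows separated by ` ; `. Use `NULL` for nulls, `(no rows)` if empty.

Bolt | 6 ; Relay | 2 ; Panel | 2 ; Gear | 2

Join each matches row to its teams via team_id.
Group joined rows by teams.id; compute COUNT(*) per group.
  1: ids {12, 15, 18, 27, 28, 34} → COUNT(*)=6
  2: ids {14, 22} → COUNT(*)=2
  3: ids {9, 29} → COUNT(*)=2
  4: ids {4, 11} → COUNT(*)=2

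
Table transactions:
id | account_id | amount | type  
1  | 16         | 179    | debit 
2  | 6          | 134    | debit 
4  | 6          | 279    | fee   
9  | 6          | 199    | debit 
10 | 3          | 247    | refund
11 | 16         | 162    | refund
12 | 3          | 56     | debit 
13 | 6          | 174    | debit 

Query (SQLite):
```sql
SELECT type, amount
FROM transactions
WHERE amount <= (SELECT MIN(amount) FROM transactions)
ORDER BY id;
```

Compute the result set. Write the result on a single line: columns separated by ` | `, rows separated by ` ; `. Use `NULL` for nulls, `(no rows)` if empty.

debit | 56

Scalar subquery: MIN(amount) over all transactions rows = 56.
Keep rows where amount <= that value.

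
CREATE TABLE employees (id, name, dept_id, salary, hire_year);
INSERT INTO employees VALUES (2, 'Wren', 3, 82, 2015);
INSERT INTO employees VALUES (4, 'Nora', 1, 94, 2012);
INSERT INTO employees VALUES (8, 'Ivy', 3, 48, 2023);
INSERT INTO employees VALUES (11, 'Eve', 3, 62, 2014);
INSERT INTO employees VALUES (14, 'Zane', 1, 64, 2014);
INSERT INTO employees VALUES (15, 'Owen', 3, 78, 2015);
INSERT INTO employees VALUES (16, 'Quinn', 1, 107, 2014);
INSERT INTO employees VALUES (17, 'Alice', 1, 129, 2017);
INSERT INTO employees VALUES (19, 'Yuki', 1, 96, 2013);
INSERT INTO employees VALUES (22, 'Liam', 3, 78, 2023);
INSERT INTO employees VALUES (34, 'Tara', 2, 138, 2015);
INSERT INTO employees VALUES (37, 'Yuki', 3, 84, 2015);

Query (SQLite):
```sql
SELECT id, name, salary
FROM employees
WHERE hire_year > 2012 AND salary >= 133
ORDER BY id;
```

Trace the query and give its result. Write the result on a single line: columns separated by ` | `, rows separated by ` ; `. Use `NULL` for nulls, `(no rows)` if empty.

hire_year > 2012: ids {2, 8, 11, 14, 15, 16, 17, 19, 22, 34, 37}
salary >= 133: ids {34}
Combine with AND.

34 | Tara | 138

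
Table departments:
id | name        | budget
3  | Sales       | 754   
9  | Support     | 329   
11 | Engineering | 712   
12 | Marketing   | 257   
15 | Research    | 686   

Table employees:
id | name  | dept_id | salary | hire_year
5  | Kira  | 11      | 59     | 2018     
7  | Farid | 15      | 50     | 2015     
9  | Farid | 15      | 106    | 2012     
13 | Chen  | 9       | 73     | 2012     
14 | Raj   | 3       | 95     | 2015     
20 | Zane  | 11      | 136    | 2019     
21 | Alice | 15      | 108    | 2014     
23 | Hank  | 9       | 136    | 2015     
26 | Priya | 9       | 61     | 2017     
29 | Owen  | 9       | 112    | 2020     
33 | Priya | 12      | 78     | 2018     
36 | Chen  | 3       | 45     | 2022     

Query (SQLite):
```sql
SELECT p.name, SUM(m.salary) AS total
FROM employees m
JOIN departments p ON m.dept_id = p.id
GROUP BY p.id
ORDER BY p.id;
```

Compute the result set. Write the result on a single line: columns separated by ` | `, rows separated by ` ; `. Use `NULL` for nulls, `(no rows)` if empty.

Sales | 140 ; Support | 382 ; Engineering | 195 ; Marketing | 78 ; Research | 264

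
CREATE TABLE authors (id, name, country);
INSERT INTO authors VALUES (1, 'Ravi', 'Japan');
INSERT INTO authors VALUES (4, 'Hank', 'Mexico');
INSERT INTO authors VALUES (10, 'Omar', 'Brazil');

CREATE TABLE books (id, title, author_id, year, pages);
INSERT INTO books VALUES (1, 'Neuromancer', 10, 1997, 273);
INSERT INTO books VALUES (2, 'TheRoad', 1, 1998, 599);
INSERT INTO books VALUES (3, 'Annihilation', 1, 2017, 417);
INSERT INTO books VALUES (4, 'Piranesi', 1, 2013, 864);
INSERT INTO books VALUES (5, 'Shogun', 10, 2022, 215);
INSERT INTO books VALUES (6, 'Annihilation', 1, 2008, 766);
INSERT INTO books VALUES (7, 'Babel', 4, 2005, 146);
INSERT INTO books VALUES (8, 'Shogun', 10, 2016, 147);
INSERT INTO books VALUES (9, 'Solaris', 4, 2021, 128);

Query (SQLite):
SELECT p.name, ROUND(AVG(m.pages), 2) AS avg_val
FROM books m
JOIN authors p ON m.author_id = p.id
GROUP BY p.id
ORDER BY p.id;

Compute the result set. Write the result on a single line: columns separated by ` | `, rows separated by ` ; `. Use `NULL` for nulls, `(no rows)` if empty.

Ravi | 661.5 ; Hank | 137 ; Omar | 211.67

Join each books row to its authors via author_id.
Group joined rows by authors.id; compute ROUND(AVG(m.pages), 2) per group.
  1: ids {2, 3, 4, 6} → ROUND(AVG(m.pages), 2)=661.5
  4: ids {7, 9} → ROUND(AVG(m.pages), 2)=137
  10: ids {1, 5, 8} → ROUND(AVG(m.pages), 2)=211.67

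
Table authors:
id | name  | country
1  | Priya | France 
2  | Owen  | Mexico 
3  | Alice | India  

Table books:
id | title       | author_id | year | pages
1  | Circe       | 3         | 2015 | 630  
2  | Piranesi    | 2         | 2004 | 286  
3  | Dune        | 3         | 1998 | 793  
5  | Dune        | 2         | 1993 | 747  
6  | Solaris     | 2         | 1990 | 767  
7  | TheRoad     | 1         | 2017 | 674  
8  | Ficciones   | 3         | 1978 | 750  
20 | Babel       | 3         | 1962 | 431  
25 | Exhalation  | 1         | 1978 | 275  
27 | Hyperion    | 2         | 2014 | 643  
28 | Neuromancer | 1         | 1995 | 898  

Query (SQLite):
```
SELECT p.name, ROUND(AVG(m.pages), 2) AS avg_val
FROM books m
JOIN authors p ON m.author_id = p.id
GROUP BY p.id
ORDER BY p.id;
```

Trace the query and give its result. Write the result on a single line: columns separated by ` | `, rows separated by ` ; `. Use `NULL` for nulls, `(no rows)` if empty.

Priya | 615.67 ; Owen | 610.75 ; Alice | 651

Join each books row to its authors via author_id.
Group joined rows by authors.id; compute ROUND(AVG(m.pages), 2) per group.
  1: ids {7, 25, 28} → ROUND(AVG(m.pages), 2)=615.67
  2: ids {2, 5, 6, 27} → ROUND(AVG(m.pages), 2)=610.75
  3: ids {1, 3, 8, 20} → ROUND(AVG(m.pages), 2)=651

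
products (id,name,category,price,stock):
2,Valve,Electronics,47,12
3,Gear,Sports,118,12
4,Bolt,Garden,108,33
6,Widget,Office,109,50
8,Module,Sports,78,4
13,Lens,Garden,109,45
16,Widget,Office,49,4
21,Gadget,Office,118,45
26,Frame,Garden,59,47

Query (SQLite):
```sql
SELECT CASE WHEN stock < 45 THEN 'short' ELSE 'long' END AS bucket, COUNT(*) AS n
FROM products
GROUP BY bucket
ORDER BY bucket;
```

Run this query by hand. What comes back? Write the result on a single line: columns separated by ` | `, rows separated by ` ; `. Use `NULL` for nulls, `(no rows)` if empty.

Bucket rows by stock < 45 → 'short' else 'long'; count each bucket.

long | 4 ; short | 5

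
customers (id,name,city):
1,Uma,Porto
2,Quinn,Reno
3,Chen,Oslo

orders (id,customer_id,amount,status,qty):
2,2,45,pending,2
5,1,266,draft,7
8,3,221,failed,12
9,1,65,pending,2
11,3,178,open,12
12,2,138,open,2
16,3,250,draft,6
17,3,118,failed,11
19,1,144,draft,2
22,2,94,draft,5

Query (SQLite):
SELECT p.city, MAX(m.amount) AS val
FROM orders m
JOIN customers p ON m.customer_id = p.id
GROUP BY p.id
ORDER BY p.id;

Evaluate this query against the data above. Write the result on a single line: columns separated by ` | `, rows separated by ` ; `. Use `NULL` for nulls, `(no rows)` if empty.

Porto | 266 ; Reno | 138 ; Oslo | 250

Join each orders row to its customers via customer_id.
Group joined rows by customers.id; compute MAX(m.amount) per group.
  1: ids {5, 9, 19} → MAX(m.amount)=266
  2: ids {2, 12, 22} → MAX(m.amount)=138
  3: ids {8, 11, 16, 17} → MAX(m.amount)=250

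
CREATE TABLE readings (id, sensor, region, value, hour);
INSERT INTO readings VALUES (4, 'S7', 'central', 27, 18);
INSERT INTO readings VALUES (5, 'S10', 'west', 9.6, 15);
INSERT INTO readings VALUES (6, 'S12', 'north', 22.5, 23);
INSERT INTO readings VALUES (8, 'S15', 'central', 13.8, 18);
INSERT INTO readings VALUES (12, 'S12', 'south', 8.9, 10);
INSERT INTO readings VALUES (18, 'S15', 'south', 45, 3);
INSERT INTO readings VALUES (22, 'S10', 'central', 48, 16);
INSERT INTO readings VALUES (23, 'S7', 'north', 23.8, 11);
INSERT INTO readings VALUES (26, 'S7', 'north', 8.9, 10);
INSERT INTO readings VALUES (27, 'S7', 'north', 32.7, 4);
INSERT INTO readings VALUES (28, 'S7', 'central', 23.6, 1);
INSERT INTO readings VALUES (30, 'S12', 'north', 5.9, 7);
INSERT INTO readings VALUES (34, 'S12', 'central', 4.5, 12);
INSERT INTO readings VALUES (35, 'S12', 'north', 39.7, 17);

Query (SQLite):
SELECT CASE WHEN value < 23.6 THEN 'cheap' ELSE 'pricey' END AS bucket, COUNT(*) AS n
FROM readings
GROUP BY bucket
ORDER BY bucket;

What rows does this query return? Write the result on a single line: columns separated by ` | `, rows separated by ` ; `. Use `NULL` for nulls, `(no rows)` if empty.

cheap | 7 ; pricey | 7

Bucket rows by value < 23.6 → 'cheap' else 'pricey'; count each bucket.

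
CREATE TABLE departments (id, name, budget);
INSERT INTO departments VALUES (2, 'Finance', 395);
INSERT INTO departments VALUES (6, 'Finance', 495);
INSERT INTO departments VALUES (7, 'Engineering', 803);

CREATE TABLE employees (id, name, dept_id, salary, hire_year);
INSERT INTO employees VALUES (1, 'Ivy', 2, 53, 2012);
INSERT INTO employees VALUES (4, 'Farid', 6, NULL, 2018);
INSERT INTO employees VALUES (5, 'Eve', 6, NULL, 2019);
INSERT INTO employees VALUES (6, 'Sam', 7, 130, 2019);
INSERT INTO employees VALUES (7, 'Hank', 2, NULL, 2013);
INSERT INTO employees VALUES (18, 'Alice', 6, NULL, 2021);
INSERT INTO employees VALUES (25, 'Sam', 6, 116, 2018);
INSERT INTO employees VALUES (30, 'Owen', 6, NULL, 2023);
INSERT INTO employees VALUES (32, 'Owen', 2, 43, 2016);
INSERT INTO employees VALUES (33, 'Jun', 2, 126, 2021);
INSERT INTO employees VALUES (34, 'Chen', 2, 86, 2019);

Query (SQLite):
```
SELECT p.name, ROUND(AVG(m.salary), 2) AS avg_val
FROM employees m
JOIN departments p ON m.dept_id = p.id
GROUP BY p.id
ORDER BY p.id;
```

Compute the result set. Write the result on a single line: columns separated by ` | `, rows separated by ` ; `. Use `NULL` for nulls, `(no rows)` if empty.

Finance | 77 ; Finance | 116 ; Engineering | 130

Join each employees row to its departments via dept_id.
Group joined rows by departments.id; compute ROUND(AVG(m.salary), 2) per group.
  2: ids {1, 7, 32, 33, 34} → ROUND(AVG(m.salary), 2)=77
  6: ids {4, 5, 18, 25, 30} → ROUND(AVG(m.salary), 2)=116
  7: ids {6} → ROUND(AVG(m.salary), 2)=130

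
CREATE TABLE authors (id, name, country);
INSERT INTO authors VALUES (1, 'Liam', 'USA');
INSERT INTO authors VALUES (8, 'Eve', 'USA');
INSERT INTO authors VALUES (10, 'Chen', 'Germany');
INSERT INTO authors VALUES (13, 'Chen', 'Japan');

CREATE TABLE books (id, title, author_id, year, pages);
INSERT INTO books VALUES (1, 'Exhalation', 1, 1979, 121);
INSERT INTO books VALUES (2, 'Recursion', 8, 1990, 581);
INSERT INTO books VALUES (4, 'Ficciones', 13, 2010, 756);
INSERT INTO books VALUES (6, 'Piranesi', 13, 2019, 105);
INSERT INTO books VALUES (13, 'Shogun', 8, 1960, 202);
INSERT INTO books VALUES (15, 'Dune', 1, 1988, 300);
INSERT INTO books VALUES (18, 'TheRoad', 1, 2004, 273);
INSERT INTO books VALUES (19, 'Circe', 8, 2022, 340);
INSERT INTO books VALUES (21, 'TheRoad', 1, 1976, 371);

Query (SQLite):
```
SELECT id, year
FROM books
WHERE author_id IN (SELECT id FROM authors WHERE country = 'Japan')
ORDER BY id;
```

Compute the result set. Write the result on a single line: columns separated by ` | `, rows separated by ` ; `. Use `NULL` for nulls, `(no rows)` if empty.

4 | 2010 ; 6 | 2019

Inner query: authors.id where country = 'Japan'.
Outer: keep books rows whose author_id is in that set.
Inner query → {13}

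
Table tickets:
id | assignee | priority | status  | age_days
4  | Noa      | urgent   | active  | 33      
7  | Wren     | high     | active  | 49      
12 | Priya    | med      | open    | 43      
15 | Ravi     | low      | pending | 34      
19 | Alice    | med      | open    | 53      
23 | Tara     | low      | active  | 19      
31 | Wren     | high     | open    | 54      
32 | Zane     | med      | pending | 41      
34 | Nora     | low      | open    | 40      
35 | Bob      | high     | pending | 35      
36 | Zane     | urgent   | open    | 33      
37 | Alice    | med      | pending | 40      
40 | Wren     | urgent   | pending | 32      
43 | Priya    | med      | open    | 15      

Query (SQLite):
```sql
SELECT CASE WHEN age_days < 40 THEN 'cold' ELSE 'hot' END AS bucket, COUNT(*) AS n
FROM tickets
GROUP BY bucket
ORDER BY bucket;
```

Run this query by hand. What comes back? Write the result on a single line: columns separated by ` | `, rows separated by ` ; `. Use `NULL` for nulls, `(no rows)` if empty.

cold | 7 ; hot | 7

Bucket rows by age_days < 40 → 'cold' else 'hot'; count each bucket.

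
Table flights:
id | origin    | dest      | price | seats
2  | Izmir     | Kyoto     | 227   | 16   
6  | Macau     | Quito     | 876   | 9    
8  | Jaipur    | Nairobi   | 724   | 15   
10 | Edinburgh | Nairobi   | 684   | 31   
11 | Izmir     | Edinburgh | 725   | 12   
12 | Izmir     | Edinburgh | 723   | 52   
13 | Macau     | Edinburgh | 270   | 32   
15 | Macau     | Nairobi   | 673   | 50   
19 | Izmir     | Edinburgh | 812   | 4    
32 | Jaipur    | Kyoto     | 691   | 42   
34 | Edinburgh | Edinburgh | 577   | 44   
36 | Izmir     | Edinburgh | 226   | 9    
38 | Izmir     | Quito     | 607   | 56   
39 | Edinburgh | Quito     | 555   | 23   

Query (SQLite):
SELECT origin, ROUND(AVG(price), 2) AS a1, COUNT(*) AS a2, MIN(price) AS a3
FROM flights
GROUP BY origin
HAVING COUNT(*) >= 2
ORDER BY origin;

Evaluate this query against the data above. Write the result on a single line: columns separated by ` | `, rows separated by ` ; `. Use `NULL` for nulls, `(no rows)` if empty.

Edinburgh | 605.33 | 3 | 555 ; Izmir | 553.33 | 6 | 226 ; Jaipur | 707.5 | 2 | 691 ; Macau | 606.33 | 3 | 270

Group flights by origin.
Per group compute: ROUND(AVG(price), 2), COUNT(*), MIN(price).
HAVING: drop groups with fewer than 2 rows.
  Edinburgh: ids {10, 34, 39} → ROUND(AVG(price), 2)=605.33, COUNT(*)=3, MIN(price)=555
  Izmir: ids {2, 11, 12, 19, 36, 38} → ROUND(AVG(price), 2)=553.33, COUNT(*)=6, MIN(price)=226
  Jaipur: ids {8, 32} → ROUND(AVG(price), 2)=707.5, COUNT(*)=2, MIN(price)=691
  Macau: ids {6, 13, 15} → ROUND(AVG(price), 2)=606.33, COUNT(*)=3, MIN(price)=270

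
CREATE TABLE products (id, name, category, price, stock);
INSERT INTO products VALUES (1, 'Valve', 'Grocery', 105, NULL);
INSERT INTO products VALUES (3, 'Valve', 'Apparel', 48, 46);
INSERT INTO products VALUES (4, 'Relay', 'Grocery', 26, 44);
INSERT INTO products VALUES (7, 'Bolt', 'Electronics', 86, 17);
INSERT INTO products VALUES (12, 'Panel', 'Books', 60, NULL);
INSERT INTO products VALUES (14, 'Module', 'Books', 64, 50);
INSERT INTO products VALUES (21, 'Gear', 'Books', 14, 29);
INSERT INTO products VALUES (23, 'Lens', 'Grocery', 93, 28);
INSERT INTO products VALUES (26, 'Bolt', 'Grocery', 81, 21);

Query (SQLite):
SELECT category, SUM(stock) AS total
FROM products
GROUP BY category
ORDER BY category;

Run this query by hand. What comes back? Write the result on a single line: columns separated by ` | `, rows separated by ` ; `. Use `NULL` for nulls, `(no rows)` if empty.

Apparel | 46 ; Books | 79 ; Electronics | 17 ; Grocery | 93

Partition products by category; compute SUM(stock) within each group.
  Apparel: ids {3} → SUM(stock)=46
  Books: ids {12, 14, 21} → SUM(stock)=79
  Electronics: ids {7} → SUM(stock)=17
  Grocery: ids {1, 4, 23, 26} → SUM(stock)=93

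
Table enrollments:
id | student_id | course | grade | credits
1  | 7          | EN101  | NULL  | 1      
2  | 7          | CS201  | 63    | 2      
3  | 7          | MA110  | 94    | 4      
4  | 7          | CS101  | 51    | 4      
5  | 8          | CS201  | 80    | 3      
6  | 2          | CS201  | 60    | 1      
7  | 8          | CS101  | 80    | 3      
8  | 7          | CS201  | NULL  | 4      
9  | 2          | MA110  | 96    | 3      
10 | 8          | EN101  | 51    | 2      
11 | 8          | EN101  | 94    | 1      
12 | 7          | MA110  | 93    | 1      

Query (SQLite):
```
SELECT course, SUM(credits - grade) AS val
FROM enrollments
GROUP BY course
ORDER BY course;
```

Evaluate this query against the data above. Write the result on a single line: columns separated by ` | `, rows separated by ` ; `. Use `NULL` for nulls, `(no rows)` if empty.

For each row compute credits - grade.
Group by course; take SUM of the expression per group.
  CS101: ids {4, 7} → SUM(credits - grade)=-124
  CS201: ids {2, 5, 6, 8} → SUM(credits - grade)=-197
  EN101: ids {1, 10, 11} → SUM(credits - grade)=-142
  MA110: ids {3, 9, 12} → SUM(credits - grade)=-275

CS101 | -124 ; CS201 | -197 ; EN101 | -142 ; MA110 | -275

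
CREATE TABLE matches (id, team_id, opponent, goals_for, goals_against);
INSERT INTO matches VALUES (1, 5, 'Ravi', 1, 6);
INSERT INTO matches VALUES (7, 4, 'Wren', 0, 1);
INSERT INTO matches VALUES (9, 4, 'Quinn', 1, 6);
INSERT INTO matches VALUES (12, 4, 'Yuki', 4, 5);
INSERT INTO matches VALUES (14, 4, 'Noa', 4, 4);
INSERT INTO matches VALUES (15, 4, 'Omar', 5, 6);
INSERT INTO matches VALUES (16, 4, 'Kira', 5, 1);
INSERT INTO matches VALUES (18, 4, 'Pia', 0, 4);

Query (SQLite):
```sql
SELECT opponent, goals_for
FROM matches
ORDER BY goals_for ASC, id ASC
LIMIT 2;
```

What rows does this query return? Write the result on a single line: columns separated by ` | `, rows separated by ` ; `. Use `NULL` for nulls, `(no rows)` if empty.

Sort by goals_for asc, tiebreak id asc: (0, id=7), (0, id=18), (1, id=1), (1, id=9), (4, id=12) …. Take first 2.

Wren | 0 ; Pia | 0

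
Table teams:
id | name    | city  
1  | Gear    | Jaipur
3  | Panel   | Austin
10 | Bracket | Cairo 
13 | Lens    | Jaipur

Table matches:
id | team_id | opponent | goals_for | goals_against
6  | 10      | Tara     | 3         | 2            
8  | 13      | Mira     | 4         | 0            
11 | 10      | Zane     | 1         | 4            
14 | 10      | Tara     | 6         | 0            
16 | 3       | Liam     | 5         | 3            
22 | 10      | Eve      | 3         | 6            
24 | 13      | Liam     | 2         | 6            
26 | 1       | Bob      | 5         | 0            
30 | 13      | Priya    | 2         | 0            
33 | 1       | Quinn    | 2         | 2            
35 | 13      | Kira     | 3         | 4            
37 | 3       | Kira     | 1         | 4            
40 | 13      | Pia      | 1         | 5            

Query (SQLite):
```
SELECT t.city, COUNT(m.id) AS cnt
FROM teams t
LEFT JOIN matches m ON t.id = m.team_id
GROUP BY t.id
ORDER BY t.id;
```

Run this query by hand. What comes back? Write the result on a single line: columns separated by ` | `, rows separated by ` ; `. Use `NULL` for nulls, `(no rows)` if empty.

Jaipur | 2 ; Austin | 2 ; Cairo | 4 ; Jaipur | 5

LEFT JOIN keeps every teams row; unmatched ones get NULL for matches columns.
Group by teams.id and compute COUNT(m.id). COUNT(col) of an all-NULL group is 0.
  1: ids {26, 33} → COUNT(m.id)=2
  3: ids {16, 37} → COUNT(m.id)=2
  10: ids {6, 11, 14, 22} → COUNT(m.id)=4
  13: ids {8, 24, 30, 35, 40} → COUNT(m.id)=5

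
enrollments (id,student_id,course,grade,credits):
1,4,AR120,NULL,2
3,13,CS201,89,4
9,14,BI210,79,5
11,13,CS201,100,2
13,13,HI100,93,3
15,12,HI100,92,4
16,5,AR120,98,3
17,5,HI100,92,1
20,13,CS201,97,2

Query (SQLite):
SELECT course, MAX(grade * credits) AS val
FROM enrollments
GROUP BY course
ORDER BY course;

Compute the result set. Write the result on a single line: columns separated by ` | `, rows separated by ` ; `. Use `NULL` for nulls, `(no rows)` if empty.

AR120 | 294 ; BI210 | 395 ; CS201 | 356 ; HI100 | 368

For each row compute grade * credits.
Group by course; take MAX of the expression per group.
  AR120: ids {1, 16} → MAX(grade * credits)=294
  BI210: ids {9} → MAX(grade * credits)=395
  CS201: ids {3, 11, 20} → MAX(grade * credits)=356
  HI100: ids {13, 15, 17} → MAX(grade * credits)=368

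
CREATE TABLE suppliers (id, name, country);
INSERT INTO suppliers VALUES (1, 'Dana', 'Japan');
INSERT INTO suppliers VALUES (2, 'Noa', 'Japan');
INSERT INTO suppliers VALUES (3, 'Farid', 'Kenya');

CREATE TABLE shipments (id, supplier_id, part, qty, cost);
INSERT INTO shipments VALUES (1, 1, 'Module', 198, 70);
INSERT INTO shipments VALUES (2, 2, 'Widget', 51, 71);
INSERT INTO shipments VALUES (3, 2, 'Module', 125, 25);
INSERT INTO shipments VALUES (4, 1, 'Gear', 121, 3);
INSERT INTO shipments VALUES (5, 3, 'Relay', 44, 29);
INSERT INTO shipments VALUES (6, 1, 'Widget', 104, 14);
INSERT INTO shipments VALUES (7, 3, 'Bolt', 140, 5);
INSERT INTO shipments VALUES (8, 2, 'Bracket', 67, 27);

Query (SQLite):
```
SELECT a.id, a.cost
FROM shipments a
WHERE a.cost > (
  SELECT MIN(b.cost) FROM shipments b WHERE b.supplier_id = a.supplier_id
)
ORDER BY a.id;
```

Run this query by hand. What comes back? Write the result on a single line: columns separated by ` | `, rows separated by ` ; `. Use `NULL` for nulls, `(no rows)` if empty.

For each shipments row a, compute MIN(cost) over rows sharing a.supplier_id.
Keep row a if a.cost > that per-group MIN.
  supplier_id=1: MIN(cost) = 3
  supplier_id=2: MIN(cost) = 25
  supplier_id=3: MIN(cost) = 5

1 | 70 ; 2 | 71 ; 5 | 29 ; 6 | 14 ; 8 | 27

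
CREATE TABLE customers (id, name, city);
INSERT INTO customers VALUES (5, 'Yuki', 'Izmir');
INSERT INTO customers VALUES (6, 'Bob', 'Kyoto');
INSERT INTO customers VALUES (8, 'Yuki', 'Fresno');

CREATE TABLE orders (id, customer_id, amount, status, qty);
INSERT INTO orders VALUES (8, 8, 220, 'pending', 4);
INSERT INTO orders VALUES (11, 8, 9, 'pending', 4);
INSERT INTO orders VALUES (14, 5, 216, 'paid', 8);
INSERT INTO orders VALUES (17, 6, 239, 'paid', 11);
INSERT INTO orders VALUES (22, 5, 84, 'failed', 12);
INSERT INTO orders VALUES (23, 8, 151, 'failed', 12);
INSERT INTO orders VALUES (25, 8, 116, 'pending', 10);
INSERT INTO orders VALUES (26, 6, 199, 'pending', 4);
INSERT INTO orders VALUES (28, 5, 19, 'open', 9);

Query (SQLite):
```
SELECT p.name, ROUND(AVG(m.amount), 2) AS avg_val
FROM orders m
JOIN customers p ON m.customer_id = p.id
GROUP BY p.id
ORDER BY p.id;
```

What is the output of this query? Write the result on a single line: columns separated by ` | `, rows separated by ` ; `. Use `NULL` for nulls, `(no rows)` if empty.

Yuki | 106.33 ; Bob | 219 ; Yuki | 124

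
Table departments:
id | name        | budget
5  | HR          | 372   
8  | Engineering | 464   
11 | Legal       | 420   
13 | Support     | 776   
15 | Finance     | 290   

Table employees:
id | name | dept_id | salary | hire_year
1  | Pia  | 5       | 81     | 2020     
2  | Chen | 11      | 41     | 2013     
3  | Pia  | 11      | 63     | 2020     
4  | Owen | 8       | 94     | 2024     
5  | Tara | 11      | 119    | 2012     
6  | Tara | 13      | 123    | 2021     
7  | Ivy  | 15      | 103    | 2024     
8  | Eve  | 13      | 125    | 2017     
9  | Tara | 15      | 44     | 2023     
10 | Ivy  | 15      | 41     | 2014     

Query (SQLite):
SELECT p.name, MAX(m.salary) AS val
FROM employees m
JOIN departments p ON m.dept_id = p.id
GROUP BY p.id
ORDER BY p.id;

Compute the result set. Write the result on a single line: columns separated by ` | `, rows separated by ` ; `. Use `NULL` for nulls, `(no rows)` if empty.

Join each employees row to its departments via dept_id.
Group joined rows by departments.id; compute MAX(m.salary) per group.
  5: ids {1} → MAX(m.salary)=81
  8: ids {4} → MAX(m.salary)=94
  11: ids {2, 3, 5} → MAX(m.salary)=119
  13: ids {6, 8} → MAX(m.salary)=125
  15: ids {7, 9, 10} → MAX(m.salary)=103

HR | 81 ; Engineering | 94 ; Legal | 119 ; Support | 125 ; Finance | 103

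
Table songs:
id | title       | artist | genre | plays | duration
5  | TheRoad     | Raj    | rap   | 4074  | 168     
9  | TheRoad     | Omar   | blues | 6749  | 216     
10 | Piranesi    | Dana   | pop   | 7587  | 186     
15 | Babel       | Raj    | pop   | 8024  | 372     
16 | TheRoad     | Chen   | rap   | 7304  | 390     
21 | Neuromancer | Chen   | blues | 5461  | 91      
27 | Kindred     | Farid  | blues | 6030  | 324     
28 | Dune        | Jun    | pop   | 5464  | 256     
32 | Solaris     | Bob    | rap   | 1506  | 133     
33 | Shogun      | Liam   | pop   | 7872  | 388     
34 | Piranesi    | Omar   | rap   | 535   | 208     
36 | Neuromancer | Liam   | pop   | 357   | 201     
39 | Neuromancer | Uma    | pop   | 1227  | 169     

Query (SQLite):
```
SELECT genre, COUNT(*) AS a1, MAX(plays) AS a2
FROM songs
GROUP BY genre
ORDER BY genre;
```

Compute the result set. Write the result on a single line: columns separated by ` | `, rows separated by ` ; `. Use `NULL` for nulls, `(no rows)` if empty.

blues | 3 | 6749 ; pop | 6 | 8024 ; rap | 4 | 7304

Group songs by genre.
Per group compute: COUNT(*), MAX(plays).
  blues: ids {9, 21, 27} → COUNT(*)=3, MAX(plays)=6749
  pop: ids {10, 15, 28, 33, 36, 39} → COUNT(*)=6, MAX(plays)=8024
  rap: ids {5, 16, 32, 34} → COUNT(*)=4, MAX(plays)=7304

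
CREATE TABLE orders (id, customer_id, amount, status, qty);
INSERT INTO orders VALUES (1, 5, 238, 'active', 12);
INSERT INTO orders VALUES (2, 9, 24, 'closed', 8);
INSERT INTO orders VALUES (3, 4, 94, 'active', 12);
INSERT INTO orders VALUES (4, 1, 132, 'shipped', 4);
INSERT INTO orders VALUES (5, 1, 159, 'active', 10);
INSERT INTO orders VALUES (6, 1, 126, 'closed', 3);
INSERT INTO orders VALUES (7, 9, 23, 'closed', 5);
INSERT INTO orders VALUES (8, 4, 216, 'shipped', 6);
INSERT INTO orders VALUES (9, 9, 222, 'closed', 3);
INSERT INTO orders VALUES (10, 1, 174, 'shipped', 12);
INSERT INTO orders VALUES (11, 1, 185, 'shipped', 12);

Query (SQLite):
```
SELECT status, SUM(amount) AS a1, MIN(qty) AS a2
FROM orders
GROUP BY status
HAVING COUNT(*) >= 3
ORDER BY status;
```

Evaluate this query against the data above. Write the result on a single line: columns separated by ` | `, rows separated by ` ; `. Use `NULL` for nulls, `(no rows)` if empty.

Group orders by status.
Per group compute: SUM(amount), MIN(qty).
HAVING: drop groups with fewer than 3 rows.
  active: ids {1, 3, 5} → SUM(amount)=491, MIN(qty)=10
  closed: ids {2, 6, 7, 9} → SUM(amount)=395, MIN(qty)=3
  shipped: ids {4, 8, 10, 11} → SUM(amount)=707, MIN(qty)=4

active | 491 | 10 ; closed | 395 | 3 ; shipped | 707 | 4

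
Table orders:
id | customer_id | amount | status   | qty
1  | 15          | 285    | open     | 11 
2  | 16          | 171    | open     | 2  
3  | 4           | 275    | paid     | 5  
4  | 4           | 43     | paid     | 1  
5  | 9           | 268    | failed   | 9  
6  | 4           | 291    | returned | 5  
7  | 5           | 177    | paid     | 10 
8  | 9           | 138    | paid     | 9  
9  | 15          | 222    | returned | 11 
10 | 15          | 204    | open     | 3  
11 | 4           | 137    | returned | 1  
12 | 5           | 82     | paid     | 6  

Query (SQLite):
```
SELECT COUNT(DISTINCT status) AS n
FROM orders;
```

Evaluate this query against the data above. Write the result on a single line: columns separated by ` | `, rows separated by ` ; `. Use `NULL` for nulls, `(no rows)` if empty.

4

Count distinct non-NULL status values.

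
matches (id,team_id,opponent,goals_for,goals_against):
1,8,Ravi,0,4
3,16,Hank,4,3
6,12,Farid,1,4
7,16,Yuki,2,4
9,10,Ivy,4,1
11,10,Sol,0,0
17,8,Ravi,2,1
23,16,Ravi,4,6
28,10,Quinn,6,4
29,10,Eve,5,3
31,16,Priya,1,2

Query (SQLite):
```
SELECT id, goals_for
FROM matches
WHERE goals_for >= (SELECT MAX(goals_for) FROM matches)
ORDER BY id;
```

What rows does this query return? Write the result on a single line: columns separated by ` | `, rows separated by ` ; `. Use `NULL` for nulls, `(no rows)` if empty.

Scalar subquery: MAX(goals_for) over all matches rows = 6.
Keep rows where goals_for >= that value.

28 | 6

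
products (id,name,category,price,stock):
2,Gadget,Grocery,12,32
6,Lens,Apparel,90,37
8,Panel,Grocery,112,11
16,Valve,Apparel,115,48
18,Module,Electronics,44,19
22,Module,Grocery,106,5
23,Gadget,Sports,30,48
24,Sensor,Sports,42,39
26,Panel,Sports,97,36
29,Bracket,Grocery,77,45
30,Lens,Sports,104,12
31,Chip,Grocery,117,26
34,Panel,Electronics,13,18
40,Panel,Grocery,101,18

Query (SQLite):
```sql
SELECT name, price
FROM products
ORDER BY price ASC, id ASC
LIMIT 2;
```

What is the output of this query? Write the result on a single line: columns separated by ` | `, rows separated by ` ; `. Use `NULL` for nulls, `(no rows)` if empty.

Gadget | 12 ; Panel | 13

Sort by price asc, tiebreak id asc: (12, id=2), (13, id=34), (30, id=23), (42, id=24), (44, id=18) …. Take first 2.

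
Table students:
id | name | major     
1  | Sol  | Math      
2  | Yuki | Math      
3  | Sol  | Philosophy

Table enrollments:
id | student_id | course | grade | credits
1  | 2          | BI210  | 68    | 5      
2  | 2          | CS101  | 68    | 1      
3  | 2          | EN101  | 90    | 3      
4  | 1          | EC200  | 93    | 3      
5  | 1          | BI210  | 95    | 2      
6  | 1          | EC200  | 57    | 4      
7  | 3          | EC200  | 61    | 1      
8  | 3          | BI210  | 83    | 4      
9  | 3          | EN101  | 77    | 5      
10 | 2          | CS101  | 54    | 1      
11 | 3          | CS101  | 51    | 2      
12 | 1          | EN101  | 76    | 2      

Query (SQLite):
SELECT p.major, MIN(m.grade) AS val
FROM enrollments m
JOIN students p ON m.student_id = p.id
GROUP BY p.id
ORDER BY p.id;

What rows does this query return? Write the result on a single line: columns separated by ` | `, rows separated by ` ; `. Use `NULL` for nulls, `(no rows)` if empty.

Math | 57 ; Math | 54 ; Philosophy | 51

Join each enrollments row to its students via student_id.
Group joined rows by students.id; compute MIN(m.grade) per group.
  1: ids {4, 5, 6, 12} → MIN(m.grade)=57
  2: ids {1, 2, 3, 10} → MIN(m.grade)=54
  3: ids {7, 8, 9, 11} → MIN(m.grade)=51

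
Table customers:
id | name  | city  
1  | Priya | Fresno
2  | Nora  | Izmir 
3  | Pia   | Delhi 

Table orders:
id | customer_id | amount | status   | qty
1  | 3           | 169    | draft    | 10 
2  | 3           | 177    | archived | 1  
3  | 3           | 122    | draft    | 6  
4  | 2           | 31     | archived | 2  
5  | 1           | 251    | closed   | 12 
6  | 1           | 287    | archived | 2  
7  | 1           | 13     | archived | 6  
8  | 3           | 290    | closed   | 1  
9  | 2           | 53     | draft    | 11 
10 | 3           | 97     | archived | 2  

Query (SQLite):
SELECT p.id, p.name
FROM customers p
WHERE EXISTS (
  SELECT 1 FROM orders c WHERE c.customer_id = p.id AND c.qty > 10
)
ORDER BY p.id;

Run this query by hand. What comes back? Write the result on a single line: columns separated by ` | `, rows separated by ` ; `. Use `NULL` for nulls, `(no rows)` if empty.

For each customers row, check whether any orders with matching customer_id has qty > 10.
Keep rows where that is true.

1 | Priya ; 2 | Nora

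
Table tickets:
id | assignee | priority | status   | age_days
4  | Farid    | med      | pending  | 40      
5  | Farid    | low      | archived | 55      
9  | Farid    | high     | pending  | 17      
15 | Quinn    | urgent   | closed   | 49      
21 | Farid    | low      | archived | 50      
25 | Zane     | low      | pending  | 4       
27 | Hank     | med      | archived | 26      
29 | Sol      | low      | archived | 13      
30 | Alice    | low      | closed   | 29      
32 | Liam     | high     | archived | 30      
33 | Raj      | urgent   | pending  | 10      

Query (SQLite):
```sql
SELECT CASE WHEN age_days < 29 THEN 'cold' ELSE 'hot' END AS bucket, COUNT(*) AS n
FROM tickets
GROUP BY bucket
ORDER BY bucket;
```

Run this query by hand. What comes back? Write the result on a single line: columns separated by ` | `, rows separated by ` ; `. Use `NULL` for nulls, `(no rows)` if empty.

Bucket rows by age_days < 29 → 'cold' else 'hot'; count each bucket.

cold | 5 ; hot | 6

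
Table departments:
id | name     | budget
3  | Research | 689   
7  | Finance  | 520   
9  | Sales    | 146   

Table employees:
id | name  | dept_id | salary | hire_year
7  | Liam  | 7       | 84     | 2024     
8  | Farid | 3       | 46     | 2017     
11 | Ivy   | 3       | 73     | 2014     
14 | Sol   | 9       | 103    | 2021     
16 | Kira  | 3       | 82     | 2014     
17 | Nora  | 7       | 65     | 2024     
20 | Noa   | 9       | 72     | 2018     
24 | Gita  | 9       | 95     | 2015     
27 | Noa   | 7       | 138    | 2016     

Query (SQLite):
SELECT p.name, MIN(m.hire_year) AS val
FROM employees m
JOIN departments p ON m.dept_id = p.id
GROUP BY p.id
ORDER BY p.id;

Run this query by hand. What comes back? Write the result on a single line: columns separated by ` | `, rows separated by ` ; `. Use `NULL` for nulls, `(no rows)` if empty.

Join each employees row to its departments via dept_id.
Group joined rows by departments.id; compute MIN(m.hire_year) per group.
  3: ids {8, 11, 16} → MIN(m.hire_year)=2014
  7: ids {7, 17, 27} → MIN(m.hire_year)=2016
  9: ids {14, 20, 24} → MIN(m.hire_year)=2015

Research | 2014 ; Finance | 2016 ; Sales | 2015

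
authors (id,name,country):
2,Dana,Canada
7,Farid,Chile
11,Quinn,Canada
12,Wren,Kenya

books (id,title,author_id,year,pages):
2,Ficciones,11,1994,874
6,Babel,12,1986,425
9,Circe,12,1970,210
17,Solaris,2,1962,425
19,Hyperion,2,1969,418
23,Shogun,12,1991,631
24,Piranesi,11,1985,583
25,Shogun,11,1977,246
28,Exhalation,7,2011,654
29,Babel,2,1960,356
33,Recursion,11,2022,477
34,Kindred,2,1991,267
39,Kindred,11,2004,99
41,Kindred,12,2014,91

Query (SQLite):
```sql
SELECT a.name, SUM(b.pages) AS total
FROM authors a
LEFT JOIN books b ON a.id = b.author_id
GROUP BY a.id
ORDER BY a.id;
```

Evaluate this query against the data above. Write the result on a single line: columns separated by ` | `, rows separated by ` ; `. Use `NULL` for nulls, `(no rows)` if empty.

LEFT JOIN keeps every authors row; unmatched ones get NULL for books columns.
Group by authors.id and compute SUM(b.pages). SUM over an all-NULL group is NULL.
  2: ids {17, 19, 29, 34} → SUM(b.pages)=1466
  7: ids {28} → SUM(b.pages)=654
  11: ids {2, 24, 25, 33, 39} → SUM(b.pages)=2279
  12: ids {6, 9, 23, 41} → SUM(b.pages)=1357

Dana | 1466 ; Farid | 654 ; Quinn | 2279 ; Wren | 1357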